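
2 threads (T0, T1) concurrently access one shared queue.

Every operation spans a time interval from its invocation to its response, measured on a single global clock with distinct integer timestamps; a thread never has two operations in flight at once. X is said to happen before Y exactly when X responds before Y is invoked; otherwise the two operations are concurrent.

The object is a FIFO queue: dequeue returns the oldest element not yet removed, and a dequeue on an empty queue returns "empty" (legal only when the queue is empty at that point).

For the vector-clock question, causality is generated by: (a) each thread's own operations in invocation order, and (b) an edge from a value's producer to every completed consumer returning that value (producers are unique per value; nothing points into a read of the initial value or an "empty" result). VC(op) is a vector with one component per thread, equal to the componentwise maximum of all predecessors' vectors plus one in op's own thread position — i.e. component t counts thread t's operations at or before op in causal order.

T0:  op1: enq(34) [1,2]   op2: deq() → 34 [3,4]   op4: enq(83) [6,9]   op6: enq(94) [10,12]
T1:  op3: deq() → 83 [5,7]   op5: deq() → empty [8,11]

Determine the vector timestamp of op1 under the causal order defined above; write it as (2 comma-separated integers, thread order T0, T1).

(1, 0)

op1, invoked 1, has no incoming edges; only T0's bump applies → (1, 0)
op2, invoked 3, takes VC(op1)=(1, 0) under max, adds 1 for T0 → (2, 0)
op4, invoked 6, takes VC(op2)=(2, 0) under max, adds 1 for T0 → (3, 0)
op3, invoked 5, takes VC(op4)=(3, 0) under max, adds 1 for T1 → (3, 1)
op6, invoked 10, takes VC(op4)=(3, 0) under max, adds 1 for T0 → (4, 0)
op5, invoked 8, takes VC(op3)=(3, 1) under max, adds 1 for T1 → (3, 2)
target: VC(op1) = (1, 0)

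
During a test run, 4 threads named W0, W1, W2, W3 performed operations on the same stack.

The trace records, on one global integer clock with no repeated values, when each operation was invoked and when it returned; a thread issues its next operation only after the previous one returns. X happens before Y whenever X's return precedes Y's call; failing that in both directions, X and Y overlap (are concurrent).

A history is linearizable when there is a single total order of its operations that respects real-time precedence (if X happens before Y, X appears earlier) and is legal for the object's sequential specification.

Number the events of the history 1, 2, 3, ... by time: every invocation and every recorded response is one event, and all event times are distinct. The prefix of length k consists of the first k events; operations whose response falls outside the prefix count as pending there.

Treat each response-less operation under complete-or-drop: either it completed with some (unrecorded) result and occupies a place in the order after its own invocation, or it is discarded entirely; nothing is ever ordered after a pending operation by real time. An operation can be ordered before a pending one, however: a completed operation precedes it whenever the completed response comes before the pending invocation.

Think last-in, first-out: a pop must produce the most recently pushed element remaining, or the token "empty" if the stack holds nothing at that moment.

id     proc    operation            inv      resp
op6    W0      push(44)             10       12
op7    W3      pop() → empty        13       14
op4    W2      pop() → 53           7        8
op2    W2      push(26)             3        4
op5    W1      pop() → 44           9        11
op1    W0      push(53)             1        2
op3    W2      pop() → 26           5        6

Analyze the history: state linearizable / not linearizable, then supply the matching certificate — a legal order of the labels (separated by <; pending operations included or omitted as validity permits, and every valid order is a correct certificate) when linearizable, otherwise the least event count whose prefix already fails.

linearizable — witness: op1 < op2 < op3 < op4 < op6 < op5 < op7

step 1: op1 push(53) — stack <53>
step 2: op2 push(26) — stack <53,26>
step 3: op3 pop() → 26 — stack <53>
step 4: op4 pop() → 53 — stack <>
step 5: op6 push(44) — stack <44>
step 6: op5 pop() → 44 — stack <>
step 7: op7 pop() → empty — stack <>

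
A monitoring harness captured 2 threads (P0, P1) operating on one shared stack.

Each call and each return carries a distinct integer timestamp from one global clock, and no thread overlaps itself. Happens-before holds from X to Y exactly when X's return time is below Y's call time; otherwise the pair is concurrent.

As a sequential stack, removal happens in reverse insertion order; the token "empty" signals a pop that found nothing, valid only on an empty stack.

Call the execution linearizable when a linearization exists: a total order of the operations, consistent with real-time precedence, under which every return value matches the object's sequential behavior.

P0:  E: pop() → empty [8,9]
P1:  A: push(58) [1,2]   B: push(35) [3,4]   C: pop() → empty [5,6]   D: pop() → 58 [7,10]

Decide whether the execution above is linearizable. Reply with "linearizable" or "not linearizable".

not linearizable

events 1..5 are fine; event 6 — the response of C at time 6 — makes the prefix non-linearizable
one real-time candidate order over the 3 completed operations — the stack replay rejects it
take A, B, C: step 3 already fails, because C pop() → empty cannot occur there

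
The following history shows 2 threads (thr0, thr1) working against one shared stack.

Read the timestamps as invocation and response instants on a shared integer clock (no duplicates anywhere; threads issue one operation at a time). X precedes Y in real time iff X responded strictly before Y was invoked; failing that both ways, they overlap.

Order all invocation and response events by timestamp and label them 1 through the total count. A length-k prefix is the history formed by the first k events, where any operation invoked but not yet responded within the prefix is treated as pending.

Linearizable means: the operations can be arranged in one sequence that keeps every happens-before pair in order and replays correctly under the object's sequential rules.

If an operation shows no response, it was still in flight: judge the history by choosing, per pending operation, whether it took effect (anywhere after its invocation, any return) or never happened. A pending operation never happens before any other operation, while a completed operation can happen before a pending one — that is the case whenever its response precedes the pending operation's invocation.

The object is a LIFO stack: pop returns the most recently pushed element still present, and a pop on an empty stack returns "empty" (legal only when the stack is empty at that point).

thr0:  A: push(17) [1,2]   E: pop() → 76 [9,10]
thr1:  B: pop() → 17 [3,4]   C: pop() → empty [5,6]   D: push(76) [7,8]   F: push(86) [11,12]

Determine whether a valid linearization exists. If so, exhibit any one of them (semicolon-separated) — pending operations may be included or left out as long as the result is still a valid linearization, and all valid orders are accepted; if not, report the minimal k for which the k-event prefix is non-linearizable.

linearizable — witness: A; B; C; D; E; F

after step 1 (A push(17)): stack <17>
after step 2 (B pop() → 17): stack <>
after step 3 (C pop() → empty): stack <>
after step 4 (D push(76)): stack <76>
after step 5 (E pop() → 76): stack <>
after step 6 (F push(86)): stack <86>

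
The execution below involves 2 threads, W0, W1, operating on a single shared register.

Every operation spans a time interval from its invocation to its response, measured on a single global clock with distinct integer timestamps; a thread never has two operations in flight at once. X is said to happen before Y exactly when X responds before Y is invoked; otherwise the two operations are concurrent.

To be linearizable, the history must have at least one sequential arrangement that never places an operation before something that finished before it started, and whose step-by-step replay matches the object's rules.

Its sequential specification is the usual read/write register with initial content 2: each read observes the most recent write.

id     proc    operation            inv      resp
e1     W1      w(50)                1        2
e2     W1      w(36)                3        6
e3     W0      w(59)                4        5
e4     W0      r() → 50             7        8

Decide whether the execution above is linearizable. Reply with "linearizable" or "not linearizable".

not linearizable

the violation lands at event 8, e4's response at time 8: events 1..7 linearize, events 1..8 do not
2 orders of the 4 completed register ops respect real time; none is legal
e.g. e1, e2, e3, e4: illegal at step 4, since e4 r() → 50 cannot apply there
e.g. e1, e3, e2, e4: illegal at step 4, since e4 r() → 50 cannot apply there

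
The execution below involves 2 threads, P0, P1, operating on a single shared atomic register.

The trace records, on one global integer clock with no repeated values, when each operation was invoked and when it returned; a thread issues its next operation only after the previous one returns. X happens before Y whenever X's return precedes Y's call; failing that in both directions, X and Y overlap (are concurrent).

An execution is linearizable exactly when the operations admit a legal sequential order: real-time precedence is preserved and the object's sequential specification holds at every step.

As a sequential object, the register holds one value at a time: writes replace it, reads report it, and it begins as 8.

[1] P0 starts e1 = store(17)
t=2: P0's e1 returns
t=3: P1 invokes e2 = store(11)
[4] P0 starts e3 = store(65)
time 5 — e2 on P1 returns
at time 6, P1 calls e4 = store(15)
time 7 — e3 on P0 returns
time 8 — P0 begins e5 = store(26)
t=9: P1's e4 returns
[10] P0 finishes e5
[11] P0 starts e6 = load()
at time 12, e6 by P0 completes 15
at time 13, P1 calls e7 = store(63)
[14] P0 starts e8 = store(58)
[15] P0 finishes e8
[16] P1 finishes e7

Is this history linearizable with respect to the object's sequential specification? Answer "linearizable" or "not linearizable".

a witness: e1, e2, e3, e5, e4, e6, e7, e8
1. e1 store(17), leaving value 17
2. e2 store(11), leaving value 11
3. e3 store(65), leaving value 65
4. e5 store(26), leaving value 26
5. e4 store(15), leaving value 15
6. e6 load() → 15, leaving value 15
7. e7 store(63), leaving value 63
8. e8 store(58), leaving value 58

linearizable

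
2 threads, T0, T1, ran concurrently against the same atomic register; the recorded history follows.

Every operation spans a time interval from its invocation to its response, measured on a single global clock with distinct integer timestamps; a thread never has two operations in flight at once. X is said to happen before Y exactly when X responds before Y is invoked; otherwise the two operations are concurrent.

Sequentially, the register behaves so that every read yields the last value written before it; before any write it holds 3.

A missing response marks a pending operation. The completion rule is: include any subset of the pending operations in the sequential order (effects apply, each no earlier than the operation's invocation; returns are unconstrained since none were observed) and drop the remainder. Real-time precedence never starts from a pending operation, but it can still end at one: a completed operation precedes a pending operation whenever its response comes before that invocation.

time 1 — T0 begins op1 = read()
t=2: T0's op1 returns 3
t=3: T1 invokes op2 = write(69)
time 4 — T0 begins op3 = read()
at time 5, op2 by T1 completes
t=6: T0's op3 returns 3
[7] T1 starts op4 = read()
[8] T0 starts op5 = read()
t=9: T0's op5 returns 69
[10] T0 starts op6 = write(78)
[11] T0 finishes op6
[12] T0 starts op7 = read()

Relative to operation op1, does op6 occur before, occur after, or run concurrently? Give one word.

op6 spans [10,11], op1 spans [1,2]
resp(op1)=2 < inv(op6)=10

after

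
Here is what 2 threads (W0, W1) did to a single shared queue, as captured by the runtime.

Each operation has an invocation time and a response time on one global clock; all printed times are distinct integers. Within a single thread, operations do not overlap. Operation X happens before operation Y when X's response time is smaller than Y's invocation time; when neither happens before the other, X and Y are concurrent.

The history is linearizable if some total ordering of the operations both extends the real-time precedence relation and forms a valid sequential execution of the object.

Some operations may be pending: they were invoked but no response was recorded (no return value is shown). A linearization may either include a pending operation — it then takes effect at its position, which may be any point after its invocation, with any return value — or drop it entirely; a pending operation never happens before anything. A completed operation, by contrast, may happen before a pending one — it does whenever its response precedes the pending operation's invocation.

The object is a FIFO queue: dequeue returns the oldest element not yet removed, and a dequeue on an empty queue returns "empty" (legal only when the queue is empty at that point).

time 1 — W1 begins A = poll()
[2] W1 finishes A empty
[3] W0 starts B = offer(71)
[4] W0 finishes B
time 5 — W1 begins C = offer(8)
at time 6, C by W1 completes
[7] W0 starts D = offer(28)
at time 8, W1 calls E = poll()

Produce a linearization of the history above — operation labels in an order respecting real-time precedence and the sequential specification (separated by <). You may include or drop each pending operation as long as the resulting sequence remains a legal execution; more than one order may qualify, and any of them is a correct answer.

A < B < C

step 1: A poll() → empty — queue <>
step 2: B offer(71) — queue <71>
step 3: C offer(8) — queue <71,8>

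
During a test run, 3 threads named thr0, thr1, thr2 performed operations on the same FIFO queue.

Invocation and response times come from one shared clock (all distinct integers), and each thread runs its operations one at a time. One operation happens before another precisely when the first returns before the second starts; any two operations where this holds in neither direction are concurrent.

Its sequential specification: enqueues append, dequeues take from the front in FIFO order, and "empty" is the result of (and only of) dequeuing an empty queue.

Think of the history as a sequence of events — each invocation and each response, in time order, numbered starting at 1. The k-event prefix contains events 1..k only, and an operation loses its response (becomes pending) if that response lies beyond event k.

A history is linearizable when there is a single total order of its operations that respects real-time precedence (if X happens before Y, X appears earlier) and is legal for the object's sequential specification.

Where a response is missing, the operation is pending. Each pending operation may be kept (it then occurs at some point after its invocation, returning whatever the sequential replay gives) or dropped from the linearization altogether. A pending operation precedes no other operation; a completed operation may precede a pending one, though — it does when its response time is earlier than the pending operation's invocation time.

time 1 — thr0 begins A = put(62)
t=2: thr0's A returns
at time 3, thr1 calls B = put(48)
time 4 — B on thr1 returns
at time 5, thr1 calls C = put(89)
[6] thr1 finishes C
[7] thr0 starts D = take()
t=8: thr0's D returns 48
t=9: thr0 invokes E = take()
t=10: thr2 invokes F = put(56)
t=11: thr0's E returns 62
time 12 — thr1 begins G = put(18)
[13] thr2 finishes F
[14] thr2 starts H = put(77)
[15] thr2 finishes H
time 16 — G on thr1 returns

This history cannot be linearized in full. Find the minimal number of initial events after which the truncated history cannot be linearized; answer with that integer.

8

one valid order for events 1..7 is A, B, C:
after step 1 (A put(62)): queue <62>
after step 2 (B put(48)): queue <62,48>
after step 3 (C put(89)): queue <62,48,89>
with event 8 included (D responding at time 8), all real-time-consistent orders fail
take A, B, C, D: step 4 already fails, because D take() → 48 cannot occur there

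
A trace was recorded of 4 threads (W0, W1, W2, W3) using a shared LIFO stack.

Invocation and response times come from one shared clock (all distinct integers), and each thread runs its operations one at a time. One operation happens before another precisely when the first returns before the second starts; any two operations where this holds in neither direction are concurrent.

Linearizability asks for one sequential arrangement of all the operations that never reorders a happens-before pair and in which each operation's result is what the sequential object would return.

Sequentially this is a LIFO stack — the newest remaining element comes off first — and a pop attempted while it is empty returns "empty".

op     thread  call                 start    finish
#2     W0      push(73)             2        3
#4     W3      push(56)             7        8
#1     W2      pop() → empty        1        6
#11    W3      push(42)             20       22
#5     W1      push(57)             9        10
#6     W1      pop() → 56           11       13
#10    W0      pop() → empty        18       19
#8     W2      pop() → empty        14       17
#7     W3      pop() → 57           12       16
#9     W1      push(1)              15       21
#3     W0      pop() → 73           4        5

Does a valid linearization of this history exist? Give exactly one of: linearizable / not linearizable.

linearizable

witness order: #1, #2, #3, #4, #5, #7, #6, #8, #10, #9, #11
after step 1 (#1 pop() → empty): stack <>
after step 2 (#2 push(73)): stack <73>
after step 3 (#3 pop() → 73): stack <>
after step 4 (#4 push(56)): stack <56>
after step 5 (#5 push(57)): stack <56,57>
after step 6 (#7 pop() → 57): stack <56>
after step 7 (#6 pop() → 56): stack <>
after step 8 (#8 pop() → empty): stack <>
after step 9 (#10 pop() → empty): stack <>
after step 10 (#9 push(1)): stack <1>
after step 11 (#11 push(42)): stack <1,42>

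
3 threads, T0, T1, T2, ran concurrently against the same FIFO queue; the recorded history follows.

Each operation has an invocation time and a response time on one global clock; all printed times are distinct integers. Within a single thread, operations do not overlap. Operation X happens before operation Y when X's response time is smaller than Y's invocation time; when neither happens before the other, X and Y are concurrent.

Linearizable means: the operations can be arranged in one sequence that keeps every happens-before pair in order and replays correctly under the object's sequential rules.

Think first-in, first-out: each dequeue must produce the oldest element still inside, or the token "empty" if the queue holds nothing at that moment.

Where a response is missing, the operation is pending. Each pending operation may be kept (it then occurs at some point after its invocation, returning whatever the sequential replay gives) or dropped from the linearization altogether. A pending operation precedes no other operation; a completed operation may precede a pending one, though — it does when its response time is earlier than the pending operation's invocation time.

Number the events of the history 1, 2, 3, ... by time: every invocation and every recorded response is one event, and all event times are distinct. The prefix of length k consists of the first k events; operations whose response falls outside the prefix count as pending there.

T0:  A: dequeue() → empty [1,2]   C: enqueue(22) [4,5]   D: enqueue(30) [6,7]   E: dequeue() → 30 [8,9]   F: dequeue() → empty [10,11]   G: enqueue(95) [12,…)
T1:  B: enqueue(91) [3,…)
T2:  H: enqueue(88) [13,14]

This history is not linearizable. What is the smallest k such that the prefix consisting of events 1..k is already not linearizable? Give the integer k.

9

events 1..8 are linearizable; a witness order is A, B, C, D:
1. A dequeue() → empty, leaving queue <>
2. B enqueue(91) (pending, included), leaving queue <91>
3. C enqueue(22), leaving queue <91,22>
4. D enqueue(30), leaving queue <91,22,30>
include event 9 — E responding at 9 — and every candidate order breaks
no completion choice of the 1 pending operation (B) rescues it — every subset was tried
e.g. A, C, D, E (pending dropped): illegal at step 4, since E dequeue() → 30 cannot apply there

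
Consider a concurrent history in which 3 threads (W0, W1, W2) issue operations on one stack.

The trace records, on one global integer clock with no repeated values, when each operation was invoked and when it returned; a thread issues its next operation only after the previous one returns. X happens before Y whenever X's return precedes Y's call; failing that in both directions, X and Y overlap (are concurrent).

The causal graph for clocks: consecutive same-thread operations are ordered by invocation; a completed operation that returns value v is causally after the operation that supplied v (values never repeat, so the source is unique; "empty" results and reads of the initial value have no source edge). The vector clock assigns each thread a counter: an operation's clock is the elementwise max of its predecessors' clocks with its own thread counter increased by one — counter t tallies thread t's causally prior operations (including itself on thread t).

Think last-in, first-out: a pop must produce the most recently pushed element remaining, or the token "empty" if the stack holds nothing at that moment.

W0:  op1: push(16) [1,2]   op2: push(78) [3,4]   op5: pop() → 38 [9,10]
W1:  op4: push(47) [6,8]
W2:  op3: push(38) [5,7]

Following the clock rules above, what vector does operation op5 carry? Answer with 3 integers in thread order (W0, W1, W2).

(3, 0, 1)

op3 (invocation 5): nothing precedes it; W2's component alone gives (0, 0, 1)
op4 (invocation 6): nothing precedes it; W1's component alone gives (0, 1, 0)
op1 (invocation 1): nothing precedes it; W0's component alone gives (1, 0, 0)
merge at op2 (invoked 3): VC(op1)=(1, 0, 0), own-thread bump on W0 → (2, 0, 0)
merge at op5 (invoked 9): VC(op2)=(2, 0, 0), VC(op3)=(0, 0, 1), own-thread bump on W0 → (3, 0, 1)
target: VC(op5) = (3, 0, 1)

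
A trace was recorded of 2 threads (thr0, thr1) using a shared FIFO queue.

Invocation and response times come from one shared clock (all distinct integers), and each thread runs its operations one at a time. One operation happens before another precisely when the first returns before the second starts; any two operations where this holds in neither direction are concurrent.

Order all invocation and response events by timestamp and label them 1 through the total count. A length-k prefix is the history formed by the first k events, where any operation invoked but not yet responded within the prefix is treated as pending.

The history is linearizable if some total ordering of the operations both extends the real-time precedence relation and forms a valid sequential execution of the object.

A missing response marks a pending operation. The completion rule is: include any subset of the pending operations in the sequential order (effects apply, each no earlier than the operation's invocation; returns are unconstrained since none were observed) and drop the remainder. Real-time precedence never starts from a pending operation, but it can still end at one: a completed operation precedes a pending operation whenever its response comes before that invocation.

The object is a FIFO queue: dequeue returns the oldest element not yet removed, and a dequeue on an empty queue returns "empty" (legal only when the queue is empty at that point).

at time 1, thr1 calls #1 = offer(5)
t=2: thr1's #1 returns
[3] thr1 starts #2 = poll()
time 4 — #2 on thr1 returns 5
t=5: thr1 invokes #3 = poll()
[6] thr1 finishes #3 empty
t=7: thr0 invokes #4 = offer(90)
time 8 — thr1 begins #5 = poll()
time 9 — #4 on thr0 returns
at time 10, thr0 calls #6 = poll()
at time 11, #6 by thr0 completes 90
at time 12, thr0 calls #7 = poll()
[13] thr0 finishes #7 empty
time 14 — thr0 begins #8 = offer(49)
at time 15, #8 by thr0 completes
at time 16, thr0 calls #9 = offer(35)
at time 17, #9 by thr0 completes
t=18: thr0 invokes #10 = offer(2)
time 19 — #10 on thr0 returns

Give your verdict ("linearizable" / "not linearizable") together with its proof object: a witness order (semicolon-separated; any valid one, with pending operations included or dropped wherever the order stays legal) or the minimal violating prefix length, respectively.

after step 1 (#1 offer(5)): queue <5>
after step 2 (#2 poll() → 5): queue <>
after step 3 (#3 poll() → empty): queue <>
after step 4 (#4 offer(90)): queue <90>
after step 5 (#6 poll() → 90): queue <>
after step 6 (#5 poll() (pending, included)): queue <>
after step 7 (#7 poll() → empty): queue <>
after step 8 (#8 offer(49)): queue <49>
after step 9 (#9 offer(35)): queue <49,35>
after step 10 (#10 offer(2)): queue <49,35,2>

linearizable — witness: #1; #2; #3; #4; #6; #5; #7; #8; #9; #10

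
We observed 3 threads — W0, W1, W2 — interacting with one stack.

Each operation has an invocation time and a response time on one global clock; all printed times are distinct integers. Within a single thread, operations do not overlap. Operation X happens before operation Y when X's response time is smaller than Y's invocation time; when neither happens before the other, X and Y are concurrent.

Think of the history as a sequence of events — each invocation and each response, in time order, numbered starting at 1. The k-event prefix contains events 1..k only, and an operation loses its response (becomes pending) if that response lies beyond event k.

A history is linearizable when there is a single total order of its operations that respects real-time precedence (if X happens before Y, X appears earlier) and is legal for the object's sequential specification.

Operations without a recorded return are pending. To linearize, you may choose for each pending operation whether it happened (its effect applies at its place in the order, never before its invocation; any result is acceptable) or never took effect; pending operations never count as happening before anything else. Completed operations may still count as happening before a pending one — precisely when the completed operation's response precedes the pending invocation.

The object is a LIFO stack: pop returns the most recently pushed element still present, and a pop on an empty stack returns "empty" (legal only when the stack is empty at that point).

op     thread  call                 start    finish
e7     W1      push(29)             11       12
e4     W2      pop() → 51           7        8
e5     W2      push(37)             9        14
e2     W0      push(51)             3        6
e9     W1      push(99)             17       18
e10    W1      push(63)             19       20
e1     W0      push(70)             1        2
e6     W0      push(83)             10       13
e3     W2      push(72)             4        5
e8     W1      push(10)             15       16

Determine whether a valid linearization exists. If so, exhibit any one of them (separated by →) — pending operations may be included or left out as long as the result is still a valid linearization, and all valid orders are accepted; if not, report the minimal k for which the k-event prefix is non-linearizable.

1. e1 push(70), leaving stack <70>
2. e3 push(72), leaving stack <70,72>
3. e2 push(51), leaving stack <70,72,51>
4. e4 pop() → 51, leaving stack <70,72>
5. e5 push(37), leaving stack <70,72,37>
6. e6 push(83), leaving stack <70,72,37,83>
7. e7 push(29), leaving stack <70,72,37,83,29>
8. e8 push(10), leaving stack <70,72,37,83,29,10>
9. e9 push(99), leaving stack <70,72,37,83,29,10,99>
10. e10 push(63), leaving stack <70,72,37,83,29,10,99,63>

linearizable — witness: e1 → e3 → e2 → e4 → e5 → e6 → e7 → e8 → e9 → e10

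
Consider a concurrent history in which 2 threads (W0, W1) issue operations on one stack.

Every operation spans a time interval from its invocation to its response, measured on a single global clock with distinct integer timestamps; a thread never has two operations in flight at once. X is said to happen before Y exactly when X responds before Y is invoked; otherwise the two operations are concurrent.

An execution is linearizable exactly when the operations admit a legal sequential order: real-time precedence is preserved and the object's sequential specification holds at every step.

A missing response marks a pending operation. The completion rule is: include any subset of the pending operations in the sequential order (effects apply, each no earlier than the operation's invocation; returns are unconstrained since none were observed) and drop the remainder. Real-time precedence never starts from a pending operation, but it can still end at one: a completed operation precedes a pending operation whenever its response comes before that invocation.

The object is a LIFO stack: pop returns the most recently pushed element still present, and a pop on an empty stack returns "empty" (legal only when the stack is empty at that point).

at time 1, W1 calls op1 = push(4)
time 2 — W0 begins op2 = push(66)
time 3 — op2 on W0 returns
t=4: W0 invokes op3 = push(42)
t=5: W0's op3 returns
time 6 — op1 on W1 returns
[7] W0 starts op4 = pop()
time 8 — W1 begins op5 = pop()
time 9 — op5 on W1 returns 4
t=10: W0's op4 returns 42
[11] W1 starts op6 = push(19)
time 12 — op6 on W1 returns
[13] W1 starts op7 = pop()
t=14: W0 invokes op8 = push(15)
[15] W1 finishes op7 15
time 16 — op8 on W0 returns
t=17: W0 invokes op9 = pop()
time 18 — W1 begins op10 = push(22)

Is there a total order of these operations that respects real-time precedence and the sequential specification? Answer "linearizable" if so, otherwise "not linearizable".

linearizable

a witness: op2, op1, op3, op4, op5, op6, op8, op7
after step 1 (op2 push(66)): stack <66>
after step 2 (op1 push(4)): stack <66,4>
after step 3 (op3 push(42)): stack <66,4,42>
after step 4 (op4 pop() → 42): stack <66,4>
after step 5 (op5 pop() → 4): stack <66>
after step 6 (op6 push(19)): stack <66,19>
after step 7 (op8 push(15)): stack <66,19,15>
after step 8 (op7 pop() → 15): stack <66,19>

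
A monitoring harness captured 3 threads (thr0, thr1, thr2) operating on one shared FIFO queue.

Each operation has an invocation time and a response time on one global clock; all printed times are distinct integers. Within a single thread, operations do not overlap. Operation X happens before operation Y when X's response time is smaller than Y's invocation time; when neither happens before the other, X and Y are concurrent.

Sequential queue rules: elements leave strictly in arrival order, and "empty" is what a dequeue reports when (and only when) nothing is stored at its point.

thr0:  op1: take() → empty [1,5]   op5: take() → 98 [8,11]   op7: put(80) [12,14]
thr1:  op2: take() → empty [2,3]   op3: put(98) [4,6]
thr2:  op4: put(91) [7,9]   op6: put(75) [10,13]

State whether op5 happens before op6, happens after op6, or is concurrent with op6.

concurrent

op5 spans [8,11], op6 spans [10,13]
the intervals overlap in both directions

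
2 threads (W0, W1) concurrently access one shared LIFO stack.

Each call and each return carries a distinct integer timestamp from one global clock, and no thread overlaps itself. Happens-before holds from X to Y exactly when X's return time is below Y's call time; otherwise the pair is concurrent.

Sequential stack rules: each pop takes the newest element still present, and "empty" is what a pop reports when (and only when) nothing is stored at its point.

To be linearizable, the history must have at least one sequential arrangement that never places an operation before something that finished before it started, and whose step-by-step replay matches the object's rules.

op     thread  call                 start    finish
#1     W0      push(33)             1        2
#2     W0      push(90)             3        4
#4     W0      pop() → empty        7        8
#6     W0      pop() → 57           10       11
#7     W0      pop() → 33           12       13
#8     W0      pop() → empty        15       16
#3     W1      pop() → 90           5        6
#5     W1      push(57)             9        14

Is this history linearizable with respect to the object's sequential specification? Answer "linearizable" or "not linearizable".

not linearizable

already the first 8 events (up to #4's response at time 8) admit no linearization; the first 7 still do
exhaustive check: the 4 completed LIFO stack ops admit one real-time order; illegal
for example #1, #2, #3, #4 fails at step 4: #4 pop() → empty is not legal there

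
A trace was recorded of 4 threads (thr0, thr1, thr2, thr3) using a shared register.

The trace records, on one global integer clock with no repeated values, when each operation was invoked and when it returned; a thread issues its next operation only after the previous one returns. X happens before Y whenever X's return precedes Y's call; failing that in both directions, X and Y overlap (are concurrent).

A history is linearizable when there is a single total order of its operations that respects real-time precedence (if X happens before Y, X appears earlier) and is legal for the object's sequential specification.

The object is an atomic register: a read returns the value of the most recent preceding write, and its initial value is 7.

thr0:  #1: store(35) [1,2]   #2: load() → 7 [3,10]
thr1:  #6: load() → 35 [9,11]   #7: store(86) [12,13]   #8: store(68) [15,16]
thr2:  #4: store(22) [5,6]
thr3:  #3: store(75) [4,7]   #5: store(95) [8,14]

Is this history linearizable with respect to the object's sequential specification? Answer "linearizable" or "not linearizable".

the violation lands at event 10, #2's response at time 10: events 1..9 linearize, events 1..10 do not
no legal order exists: 6 real-time-consistent candidates over 4 completed register operations, all rejected
no completion choice of the 2 pending operations (#5, #6) rescues it — every subset was tried
for example #1, #2, #3, #4 (pending dropped) fails at step 2: #2 load() → 7 is not legal there
for example #1, #2, #4, #3 (pending dropped) fails at step 2: #2 load() → 7 is not legal there

not linearizable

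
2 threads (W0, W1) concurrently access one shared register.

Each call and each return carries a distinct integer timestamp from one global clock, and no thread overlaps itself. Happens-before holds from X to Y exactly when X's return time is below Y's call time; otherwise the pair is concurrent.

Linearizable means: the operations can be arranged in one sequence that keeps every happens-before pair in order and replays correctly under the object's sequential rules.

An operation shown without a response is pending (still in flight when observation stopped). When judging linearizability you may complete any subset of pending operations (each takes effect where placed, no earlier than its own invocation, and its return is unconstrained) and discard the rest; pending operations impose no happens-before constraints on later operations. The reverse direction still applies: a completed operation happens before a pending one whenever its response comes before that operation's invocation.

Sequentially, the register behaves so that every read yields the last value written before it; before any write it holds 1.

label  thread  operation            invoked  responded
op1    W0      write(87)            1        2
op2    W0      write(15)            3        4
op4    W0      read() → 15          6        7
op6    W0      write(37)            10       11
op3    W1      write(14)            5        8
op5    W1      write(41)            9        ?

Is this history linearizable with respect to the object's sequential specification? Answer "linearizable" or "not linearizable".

a witness: op1, op2, op4, op3, op5, op6
after step 1 (op1 write(87)): value 87
after step 2 (op2 write(15)): value 15
after step 3 (op4 read() → 15): value 15
after step 4 (op3 write(14)): value 14
after step 5 (op5 write(41) (pending, included)): value 41
after step 6 (op6 write(37)): value 37

linearizable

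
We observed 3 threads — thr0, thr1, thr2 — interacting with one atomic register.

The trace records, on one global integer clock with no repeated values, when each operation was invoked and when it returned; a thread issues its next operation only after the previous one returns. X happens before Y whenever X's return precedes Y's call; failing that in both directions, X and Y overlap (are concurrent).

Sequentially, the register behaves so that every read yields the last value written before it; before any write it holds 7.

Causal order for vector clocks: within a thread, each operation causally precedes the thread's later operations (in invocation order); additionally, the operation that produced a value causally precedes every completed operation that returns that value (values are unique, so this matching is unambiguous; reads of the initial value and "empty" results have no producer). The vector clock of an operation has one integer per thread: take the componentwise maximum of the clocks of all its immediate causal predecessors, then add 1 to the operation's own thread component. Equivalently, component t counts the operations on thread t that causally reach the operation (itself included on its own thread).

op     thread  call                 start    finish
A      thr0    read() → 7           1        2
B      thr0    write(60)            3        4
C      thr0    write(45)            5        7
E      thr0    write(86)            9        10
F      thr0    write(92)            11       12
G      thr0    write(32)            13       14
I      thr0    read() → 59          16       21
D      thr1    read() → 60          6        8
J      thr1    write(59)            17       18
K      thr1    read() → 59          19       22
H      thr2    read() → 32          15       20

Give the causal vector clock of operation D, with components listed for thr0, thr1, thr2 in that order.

(2, 1, 0)

no predecessors for A (invoked 1): thr0 increments from zero → (1, 0, 0)
merge at B (invoked 3): VC(A)=(1, 0, 0), own-thread bump on thr0 → (2, 0, 0)
merge at D (invoked 6): VC(B)=(2, 0, 0), own-thread bump on thr1 → (2, 1, 0)
merge at C (invoked 5): VC(B)=(2, 0, 0), own-thread bump on thr0 → (3, 0, 0)
merge at J (invoked 17): VC(D)=(2, 1, 0), own-thread bump on thr1 → (2, 2, 0)
merge at E (invoked 9): VC(C)=(3, 0, 0), own-thread bump on thr0 → (4, 0, 0)
merge at K (invoked 19): VC(J)=(2, 2, 0), own-thread bump on thr1 → (2, 3, 0)
merge at F (invoked 11): VC(E)=(4, 0, 0), own-thread bump on thr0 → (5, 0, 0)
merge at G (invoked 13): VC(F)=(5, 0, 0), own-thread bump on thr0 → (6, 0, 0)
merge at H (invoked 15): VC(G)=(6, 0, 0), own-thread bump on thr2 → (6, 0, 1)
merge at I (invoked 16): VC(G)=(6, 0, 0), VC(J)=(2, 2, 0), own-thread bump on thr0 → (7, 2, 0)
target: VC(D) = (2, 1, 0)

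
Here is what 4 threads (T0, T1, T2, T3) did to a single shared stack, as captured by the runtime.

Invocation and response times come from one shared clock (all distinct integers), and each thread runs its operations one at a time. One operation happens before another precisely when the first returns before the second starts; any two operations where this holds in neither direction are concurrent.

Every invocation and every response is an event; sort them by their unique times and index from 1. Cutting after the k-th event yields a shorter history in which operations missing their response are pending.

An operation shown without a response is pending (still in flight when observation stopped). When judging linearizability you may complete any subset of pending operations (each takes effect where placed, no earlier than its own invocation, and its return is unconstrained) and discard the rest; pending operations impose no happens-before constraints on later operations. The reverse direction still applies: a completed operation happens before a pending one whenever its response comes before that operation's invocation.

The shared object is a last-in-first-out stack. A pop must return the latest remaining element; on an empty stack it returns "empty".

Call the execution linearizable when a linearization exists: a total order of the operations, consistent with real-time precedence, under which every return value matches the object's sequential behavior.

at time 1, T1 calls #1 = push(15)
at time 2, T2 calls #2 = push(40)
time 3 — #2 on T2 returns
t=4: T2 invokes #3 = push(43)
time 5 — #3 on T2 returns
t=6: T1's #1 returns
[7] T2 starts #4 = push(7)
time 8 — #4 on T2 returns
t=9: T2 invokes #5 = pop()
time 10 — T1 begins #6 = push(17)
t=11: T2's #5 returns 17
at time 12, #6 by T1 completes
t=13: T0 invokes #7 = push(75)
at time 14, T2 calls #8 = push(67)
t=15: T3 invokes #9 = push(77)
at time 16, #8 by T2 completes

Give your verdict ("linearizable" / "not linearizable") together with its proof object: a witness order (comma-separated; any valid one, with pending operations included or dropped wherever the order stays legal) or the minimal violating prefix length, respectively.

linearizable — witness: #1, #2, #3, #4, #6, #5, #7, #8

step 1: #1 push(15) — stack <15>
step 2: #2 push(40) — stack <15,40>
step 3: #3 push(43) — stack <15,40,43>
step 4: #4 push(7) — stack <15,40,43,7>
step 5: #6 push(17) — stack <15,40,43,7,17>
step 6: #5 pop() → 17 — stack <15,40,43,7>
step 7: #7 push(75) (pending, included) — stack <15,40,43,7,75>
step 8: #8 push(67) — stack <15,40,43,7,75,67>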